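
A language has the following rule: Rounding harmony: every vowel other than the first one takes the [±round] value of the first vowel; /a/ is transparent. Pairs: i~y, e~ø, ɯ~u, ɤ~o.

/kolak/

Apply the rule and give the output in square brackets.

no segment meets the rule's conditions; no change.

[kolak]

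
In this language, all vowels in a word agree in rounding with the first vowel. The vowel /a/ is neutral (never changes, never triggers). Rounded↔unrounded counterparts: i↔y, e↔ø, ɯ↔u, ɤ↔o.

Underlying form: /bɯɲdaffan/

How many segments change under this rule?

0

No segment meets the rule's conditions.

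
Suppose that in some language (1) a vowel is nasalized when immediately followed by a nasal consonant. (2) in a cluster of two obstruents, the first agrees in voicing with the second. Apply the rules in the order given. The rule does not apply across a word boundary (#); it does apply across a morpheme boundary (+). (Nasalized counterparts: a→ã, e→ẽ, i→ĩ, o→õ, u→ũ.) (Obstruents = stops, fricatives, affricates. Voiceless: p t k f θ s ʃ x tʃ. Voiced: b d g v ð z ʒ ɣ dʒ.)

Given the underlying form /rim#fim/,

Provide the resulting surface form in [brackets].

Rule 1: /i/ before nasal /m/ → [ĩ]
Rule 1: /i/ before nasal /m/ → [ĩ]
After rule 1: rĩm#fĩm
Rule 2: no segment meets the rule's conditions; no change.

[rĩm#fĩm]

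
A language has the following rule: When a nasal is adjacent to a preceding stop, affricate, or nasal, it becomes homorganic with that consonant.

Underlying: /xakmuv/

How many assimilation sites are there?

1

/m/ after /k/ (velar) → [ŋ]
1 segment changes.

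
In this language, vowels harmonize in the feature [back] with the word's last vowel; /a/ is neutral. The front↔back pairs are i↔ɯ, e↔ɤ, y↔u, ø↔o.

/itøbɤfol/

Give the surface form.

/i/ harmonizes with /o/ ([+back]) → [ɯ]
/ø/ harmonizes with /o/ ([+back]) → [o]

[ɯtobɤfol]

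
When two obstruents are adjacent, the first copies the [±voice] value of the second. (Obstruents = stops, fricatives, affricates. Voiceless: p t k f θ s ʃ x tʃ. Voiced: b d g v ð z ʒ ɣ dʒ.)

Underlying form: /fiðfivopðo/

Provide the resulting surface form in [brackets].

[fiθfivobðo]

/ð/ before /f/ (voiceless) → [θ]
/p/ before /ð/ (voiced) → [b]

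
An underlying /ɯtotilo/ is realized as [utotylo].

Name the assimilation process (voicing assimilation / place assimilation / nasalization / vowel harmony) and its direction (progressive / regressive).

vowel harmony, regressive

/ɯ/→[u] /i/→[y].
Vowels agree with the last vowel, so the harmony is regressive.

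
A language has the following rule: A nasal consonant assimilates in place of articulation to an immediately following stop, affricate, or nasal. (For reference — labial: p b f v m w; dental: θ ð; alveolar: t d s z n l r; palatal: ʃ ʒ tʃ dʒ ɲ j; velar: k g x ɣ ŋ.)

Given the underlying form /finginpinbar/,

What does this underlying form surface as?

[fiŋgimpimbar]

/n/ before /g/ (velar) → [ŋ]
/n/ before /p/ (labial) → [m]
/n/ before /b/ (labial) → [m]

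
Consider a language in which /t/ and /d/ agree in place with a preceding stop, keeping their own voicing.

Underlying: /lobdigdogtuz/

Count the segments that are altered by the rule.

3

/d/ after /b/ (labial) → [b]
/d/ after /g/ (velar) → [g]
/t/ after /g/ (velar) → [k]
3 segments change.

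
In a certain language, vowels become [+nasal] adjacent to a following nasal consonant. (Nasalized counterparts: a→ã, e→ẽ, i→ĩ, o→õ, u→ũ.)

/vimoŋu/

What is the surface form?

[vĩmõŋu]

/i/ before nasal /m/ → [ĩ]
/o/ before nasal /ŋ/ → [õ]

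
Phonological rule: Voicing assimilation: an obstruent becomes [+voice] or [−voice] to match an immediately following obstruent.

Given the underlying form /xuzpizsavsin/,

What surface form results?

[xuspissafsin]

/z/ before /p/ (voiceless) → [s]
/z/ before /s/ (voiceless) → [s]
/v/ before /s/ (voiceless) → [f]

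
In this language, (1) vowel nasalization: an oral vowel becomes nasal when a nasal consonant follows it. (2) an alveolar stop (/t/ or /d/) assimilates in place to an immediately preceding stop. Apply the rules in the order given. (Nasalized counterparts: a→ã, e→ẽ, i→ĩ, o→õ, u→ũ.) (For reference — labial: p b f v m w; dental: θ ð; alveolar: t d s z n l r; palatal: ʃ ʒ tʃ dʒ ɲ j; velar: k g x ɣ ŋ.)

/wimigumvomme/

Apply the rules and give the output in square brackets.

Rule 1: /i/ before nasal /m/ → [ĩ]
Rule 1: /u/ before nasal /m/ → [ũ]
Rule 1: /o/ before nasal /m/ → [õ]
After rule 1: wĩmigũmvõmme
Rule 2: no segment meets the rule's conditions; no change.

[wĩmigũmvõmme]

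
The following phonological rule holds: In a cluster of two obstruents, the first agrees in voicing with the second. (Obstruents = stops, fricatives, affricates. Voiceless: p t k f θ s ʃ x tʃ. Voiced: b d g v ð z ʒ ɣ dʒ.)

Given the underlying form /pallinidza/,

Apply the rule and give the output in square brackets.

no segment meets the rule's conditions; no change.

[pallinidza]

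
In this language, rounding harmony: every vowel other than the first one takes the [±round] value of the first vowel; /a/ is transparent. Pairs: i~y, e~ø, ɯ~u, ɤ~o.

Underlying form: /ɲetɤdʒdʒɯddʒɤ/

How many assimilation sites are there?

0

No segment meets the rule's conditions.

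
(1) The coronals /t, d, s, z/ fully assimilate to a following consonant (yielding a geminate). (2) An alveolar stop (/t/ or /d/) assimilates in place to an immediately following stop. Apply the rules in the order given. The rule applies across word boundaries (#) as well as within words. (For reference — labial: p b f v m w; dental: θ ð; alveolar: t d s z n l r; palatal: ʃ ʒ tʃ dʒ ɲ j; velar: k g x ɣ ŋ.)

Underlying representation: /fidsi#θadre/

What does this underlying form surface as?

[fissi#θarre]

Rule 1: /d/ before /s/ → [s] (total assimilation)
Rule 1: /d/ before /r/ → [r] (total assimilation)
After rule 1: fissi#θarre
Rule 2: no segment meets the rule's conditions; no change.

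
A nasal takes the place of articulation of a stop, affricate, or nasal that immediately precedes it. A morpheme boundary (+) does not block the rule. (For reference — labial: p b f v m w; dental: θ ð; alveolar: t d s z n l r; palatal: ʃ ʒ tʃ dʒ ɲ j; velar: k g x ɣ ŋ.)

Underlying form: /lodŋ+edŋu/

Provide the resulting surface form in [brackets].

[lodn+ednu]

/ŋ/ after /d/ (alveolar) → [n]
/ŋ/ after /d/ (alveolar) → [n]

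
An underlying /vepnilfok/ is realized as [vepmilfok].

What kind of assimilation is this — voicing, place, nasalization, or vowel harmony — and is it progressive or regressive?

/n/→[m].
Each target copies a feature from the preceding segment, so the direction is progressive.

place assimilation, progressive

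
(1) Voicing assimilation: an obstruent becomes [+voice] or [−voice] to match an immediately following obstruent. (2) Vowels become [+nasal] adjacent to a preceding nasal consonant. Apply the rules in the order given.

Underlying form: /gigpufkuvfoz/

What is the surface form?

[gikpufkuffoz]

Rule 1: /g/ before /p/ (voiceless) → [k]
Rule 1: /v/ before /f/ (voiceless) → [f]
After rule 1: gikpufkuffoz
Rule 2: no segment meets the rule's conditions; no change.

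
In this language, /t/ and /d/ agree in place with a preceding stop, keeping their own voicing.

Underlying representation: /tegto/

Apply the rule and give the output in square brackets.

[tegko]

/t/ after /g/ (velar) → [k]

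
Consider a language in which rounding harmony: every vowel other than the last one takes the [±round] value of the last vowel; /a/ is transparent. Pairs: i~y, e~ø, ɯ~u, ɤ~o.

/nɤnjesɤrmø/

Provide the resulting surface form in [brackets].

[nonjøsormø]

/ɤ/ harmonizes with /ø/ ([+round]) → [o]
/e/ harmonizes with /ø/ ([+round]) → [ø]
/ɤ/ harmonizes with /ø/ ([+round]) → [o]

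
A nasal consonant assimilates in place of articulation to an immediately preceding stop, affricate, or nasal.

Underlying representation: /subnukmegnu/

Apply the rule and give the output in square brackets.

[submukŋegŋu]

/n/ after /b/ (labial) → [m]
/m/ after /k/ (velar) → [ŋ]
/n/ after /g/ (velar) → [ŋ]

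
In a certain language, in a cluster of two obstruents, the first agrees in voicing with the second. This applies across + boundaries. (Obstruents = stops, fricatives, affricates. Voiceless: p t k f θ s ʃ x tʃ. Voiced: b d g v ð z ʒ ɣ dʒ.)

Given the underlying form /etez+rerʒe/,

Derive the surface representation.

no segment meets the rule's conditions; no change.

[etez+rerʒe]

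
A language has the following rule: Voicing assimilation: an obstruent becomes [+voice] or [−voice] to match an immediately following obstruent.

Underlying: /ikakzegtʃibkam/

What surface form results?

/k/ before /z/ (voiced) → [g]
/g/ before /tʃ/ (voiceless) → [k]
/b/ before /k/ (voiceless) → [p]

[ikagzektʃipkam]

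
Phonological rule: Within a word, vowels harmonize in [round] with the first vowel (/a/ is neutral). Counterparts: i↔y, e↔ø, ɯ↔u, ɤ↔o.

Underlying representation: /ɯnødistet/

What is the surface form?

/ø/ harmonizes with /ɯ/ ([-round]) → [e]

[ɯnedistet]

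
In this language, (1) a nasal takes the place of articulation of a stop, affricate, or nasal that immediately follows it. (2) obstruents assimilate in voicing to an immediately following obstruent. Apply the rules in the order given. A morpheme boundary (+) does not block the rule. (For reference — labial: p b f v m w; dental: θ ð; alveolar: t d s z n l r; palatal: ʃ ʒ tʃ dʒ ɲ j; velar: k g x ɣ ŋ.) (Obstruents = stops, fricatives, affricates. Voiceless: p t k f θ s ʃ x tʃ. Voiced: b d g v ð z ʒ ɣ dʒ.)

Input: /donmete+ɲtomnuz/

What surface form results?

Rule 1: /n/ before /m/ (labial) → [m]
Rule 1: /ɲ/ before /t/ (alveolar) → [n]
Rule 1: /m/ before /n/ (alveolar) → [n]
After rule 1: dommete+ntonnuz
Rule 2: no segment meets the rule's conditions; no change.

[dommete+ntonnuz]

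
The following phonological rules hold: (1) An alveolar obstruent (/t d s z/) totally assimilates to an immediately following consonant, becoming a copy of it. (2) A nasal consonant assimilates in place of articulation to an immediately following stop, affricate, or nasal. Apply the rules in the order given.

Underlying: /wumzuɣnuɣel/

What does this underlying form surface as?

[wumzuɣnuɣel]

Rule 1: no segment meets the rule's conditions; no change.
After rule 1: wumzuɣnuɣel
Rule 2: no segment meets the rule's conditions; no change.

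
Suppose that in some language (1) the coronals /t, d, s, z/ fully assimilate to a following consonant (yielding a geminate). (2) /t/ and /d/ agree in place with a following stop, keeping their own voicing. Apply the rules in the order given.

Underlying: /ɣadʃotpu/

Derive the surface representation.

Rule 1: /d/ before /ʃ/ → [ʃ] (total assimilation)
Rule 1: /t/ before /p/ → [p] (total assimilation)
After rule 1: ɣaʃʃoppu
Rule 2: no segment meets the rule's conditions; no change.

[ɣaʃʃoppu]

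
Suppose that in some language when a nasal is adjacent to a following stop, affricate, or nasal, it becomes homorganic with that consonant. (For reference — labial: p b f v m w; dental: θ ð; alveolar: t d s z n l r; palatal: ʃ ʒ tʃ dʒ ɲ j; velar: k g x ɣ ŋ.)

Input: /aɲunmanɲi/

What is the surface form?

[aɲummaɲɲi]

/n/ before /m/ (labial) → [m]
/n/ before /ɲ/ (palatal) → [ɲ]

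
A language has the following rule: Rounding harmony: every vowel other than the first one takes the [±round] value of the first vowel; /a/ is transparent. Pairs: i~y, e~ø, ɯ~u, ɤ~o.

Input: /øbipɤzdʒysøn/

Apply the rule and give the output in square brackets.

/i/ harmonizes with /ø/ ([+round]) → [y]
/ɤ/ harmonizes with /ø/ ([+round]) → [o]

[øbypozdʒysøn]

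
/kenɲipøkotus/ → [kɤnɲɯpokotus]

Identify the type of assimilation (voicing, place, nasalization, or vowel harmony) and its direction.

/e/→[ɤ] /i/→[ɯ] /ø/→[o].
Vowels agree with the last vowel, so the harmony is regressive.

vowel harmony, regressive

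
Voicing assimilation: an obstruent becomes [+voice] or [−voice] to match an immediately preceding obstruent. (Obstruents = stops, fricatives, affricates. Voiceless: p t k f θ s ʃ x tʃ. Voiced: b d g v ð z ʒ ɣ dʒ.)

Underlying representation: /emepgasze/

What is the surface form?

[emepkasse]

/g/ after /p/ (voiceless) → [k]
/z/ after /s/ (voiceless) → [s]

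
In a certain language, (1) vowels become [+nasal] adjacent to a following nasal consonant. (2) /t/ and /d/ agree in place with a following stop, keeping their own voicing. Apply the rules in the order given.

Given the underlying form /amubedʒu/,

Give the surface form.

[ãmubedʒu]

Rule 1: /a/ before nasal /m/ → [ã]
After rule 1: ãmubedʒu
Rule 2: no segment meets the rule's conditions; no change.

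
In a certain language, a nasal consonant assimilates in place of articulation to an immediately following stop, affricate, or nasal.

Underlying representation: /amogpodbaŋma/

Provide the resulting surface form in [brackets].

/ŋ/ before /m/ (labial) → [m]

[amogpodbamma]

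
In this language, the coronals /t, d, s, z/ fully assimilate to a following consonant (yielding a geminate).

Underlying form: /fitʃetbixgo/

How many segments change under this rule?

1

/t/ before /b/ → [b] (total assimilation)
1 segment changes.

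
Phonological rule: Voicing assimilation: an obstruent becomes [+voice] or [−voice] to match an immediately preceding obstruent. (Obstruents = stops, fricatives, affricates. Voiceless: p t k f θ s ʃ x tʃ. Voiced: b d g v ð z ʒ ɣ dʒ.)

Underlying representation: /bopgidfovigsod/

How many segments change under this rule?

/g/ after /p/ (voiceless) → [k]
/f/ after /d/ (voiced) → [v]
/s/ after /g/ (voiced) → [z]
3 segments change.

3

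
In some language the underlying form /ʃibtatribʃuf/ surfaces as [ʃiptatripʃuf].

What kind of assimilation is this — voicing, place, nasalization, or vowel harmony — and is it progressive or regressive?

voicing assimilation, regressive

/b/→[p] /b/→[p].
Each target copies a feature from the following segment, so the direction is regressive.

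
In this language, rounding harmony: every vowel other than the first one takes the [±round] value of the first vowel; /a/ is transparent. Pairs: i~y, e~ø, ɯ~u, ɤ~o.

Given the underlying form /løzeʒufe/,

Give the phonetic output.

[løzøʒufø]

/e/ harmonizes with /ø/ ([+round]) → [ø]
/e/ harmonizes with /ø/ ([+round]) → [ø]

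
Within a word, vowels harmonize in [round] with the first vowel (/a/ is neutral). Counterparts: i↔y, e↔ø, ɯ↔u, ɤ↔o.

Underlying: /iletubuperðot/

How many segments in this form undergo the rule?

3

/u/ harmonizes with /i/ ([-round]) → [ɯ]
/u/ harmonizes with /i/ ([-round]) → [ɯ]
/o/ harmonizes with /i/ ([-round]) → [ɤ]
3 segments change.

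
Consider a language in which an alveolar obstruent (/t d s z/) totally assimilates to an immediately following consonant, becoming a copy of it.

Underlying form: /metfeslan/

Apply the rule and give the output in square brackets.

/t/ before /f/ → [f] (total assimilation)
/s/ before /l/ → [l] (total assimilation)

[meffellan]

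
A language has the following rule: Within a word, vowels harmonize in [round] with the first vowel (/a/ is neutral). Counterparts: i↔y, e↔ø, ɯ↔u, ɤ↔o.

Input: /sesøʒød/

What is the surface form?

[seseʒed]

/ø/ harmonizes with /e/ ([-round]) → [e]
/ø/ harmonizes with /e/ ([-round]) → [e]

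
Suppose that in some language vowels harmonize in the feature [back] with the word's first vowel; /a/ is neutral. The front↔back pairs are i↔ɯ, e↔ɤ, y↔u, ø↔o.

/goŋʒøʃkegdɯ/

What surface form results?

/ø/ harmonizes with /o/ ([+back]) → [o]
/e/ harmonizes with /o/ ([+back]) → [ɤ]

[goŋʒoʃkɤgdɯ]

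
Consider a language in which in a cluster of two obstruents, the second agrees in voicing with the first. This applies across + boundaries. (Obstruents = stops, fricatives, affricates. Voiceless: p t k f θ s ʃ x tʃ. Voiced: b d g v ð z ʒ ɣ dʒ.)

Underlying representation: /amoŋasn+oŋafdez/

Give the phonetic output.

[amoŋasn+oŋaftez]

/d/ after /f/ (voiceless) → [t]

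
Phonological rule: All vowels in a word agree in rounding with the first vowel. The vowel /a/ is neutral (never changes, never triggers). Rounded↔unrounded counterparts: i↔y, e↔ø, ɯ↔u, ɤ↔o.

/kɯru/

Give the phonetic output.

[kɯrɯ]

/u/ harmonizes with /ɯ/ ([-round]) → [ɯ]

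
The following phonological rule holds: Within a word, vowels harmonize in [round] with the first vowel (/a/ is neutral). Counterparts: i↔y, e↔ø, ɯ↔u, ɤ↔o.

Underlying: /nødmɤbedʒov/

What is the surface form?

[nødmobødʒov]

/ɤ/ harmonizes with /ø/ ([+round]) → [o]
/e/ harmonizes with /ø/ ([+round]) → [ø]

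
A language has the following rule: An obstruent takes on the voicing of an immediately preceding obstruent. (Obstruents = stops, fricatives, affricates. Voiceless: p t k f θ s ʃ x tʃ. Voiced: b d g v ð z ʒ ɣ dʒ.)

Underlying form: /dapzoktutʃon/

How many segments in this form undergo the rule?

1

/z/ after /p/ (voiceless) → [s]
1 segment changes.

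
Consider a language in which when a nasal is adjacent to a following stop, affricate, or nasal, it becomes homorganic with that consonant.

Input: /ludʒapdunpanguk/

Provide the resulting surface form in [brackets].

[ludʒapdumpaŋguk]

/n/ before /p/ (labial) → [m]
/n/ before /g/ (velar) → [ŋ]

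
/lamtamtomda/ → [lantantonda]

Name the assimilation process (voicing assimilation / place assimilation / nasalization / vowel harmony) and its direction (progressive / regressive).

place assimilation, regressive

/m/→[n] /m/→[n] /m/→[n].
Each target copies a feature from the following segment, so the direction is regressive.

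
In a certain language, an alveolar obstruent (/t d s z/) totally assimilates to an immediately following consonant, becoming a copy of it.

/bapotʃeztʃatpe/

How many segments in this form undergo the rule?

/z/ before /tʃ/ → [tʃ] (total assimilation)
/t/ before /p/ → [p] (total assimilation)
2 segments change.

2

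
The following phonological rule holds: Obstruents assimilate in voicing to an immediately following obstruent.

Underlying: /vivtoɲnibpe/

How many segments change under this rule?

/v/ before /t/ (voiceless) → [f]
/b/ before /p/ (voiceless) → [p]
2 segments change.

2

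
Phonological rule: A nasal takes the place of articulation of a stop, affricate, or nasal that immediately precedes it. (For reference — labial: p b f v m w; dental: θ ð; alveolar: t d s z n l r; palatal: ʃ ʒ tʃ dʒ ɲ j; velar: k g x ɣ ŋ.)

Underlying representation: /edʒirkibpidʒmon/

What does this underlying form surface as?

[edʒirkibpidʒɲon]

/m/ after /dʒ/ (palatal) → [ɲ]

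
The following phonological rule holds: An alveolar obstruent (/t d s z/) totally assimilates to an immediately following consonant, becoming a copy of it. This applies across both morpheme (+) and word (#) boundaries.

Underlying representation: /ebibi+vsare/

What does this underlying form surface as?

[ebibi+vsare]

no segment meets the rule's conditions; no change.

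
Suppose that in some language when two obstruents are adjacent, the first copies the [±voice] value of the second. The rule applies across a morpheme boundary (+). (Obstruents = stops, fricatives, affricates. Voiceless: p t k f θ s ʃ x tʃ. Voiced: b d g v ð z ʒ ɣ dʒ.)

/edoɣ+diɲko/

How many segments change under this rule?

No segment meets the rule's conditions.

0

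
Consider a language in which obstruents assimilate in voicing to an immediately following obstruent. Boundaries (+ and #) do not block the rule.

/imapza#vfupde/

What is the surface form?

/p/ before /z/ (voiced) → [b]
/v/ before /f/ (voiceless) → [f]
/p/ before /d/ (voiced) → [b]

[imabza#ffubde]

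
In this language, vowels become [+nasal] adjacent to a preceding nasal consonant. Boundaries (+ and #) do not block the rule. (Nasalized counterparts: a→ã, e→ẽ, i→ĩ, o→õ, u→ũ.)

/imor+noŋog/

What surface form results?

[imõr+nõŋõg]

/o/ after nasal /m/ → [õ]
/o/ after nasal /n/ → [õ]
/o/ after nasal /ŋ/ → [õ]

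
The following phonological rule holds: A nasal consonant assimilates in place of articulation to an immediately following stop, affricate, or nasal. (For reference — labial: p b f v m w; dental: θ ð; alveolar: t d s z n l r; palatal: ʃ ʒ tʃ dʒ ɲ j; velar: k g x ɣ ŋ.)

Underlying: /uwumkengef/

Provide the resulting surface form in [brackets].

/m/ before /k/ (velar) → [ŋ]
/n/ before /g/ (velar) → [ŋ]

[uwuŋkeŋgef]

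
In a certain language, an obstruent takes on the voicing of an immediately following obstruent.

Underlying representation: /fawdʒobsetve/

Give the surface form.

/b/ before /s/ (voiceless) → [p]
/t/ before /v/ (voiced) → [d]

[fawdʒopsedve]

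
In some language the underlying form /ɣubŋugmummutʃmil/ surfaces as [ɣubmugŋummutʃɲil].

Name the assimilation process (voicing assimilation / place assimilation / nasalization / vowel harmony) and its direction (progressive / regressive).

place assimilation, progressive

/ŋ/→[m] /m/→[ŋ] /m/→[ɲ].
Each target copies a feature from the preceding segment, so the direction is progressive.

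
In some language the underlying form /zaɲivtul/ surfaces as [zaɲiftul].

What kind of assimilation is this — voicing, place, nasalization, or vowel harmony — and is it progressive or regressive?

/v/→[f].
Each target copies a feature from the following segment, so the direction is regressive.

voicing assimilation, regressive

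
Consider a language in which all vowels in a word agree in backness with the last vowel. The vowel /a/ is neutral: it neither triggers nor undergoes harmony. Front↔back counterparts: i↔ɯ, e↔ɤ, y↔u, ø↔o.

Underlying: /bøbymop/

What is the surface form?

/ø/ harmonizes with /o/ ([+back]) → [o]
/y/ harmonizes with /o/ ([+back]) → [u]

[bobumop]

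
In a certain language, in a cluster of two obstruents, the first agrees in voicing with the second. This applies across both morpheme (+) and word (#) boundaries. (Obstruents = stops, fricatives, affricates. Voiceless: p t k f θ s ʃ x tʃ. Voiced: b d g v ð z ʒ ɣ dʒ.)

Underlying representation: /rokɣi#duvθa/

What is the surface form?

[rogɣi#dufθa]

/k/ before /ɣ/ (voiced) → [g]
/v/ before /θ/ (voiceless) → [f]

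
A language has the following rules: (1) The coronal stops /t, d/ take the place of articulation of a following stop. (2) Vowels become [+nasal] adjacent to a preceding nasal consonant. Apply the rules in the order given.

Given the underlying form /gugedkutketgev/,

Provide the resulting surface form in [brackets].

[gugegkukkekgev]

Rule 1: /d/ before /k/ (velar) → [g]
Rule 1: /t/ before /k/ (velar) → [k]
Rule 1: /t/ before /g/ (velar) → [k]
After rule 1: gugegkukkekgev
Rule 2: no segment meets the rule's conditions; no change.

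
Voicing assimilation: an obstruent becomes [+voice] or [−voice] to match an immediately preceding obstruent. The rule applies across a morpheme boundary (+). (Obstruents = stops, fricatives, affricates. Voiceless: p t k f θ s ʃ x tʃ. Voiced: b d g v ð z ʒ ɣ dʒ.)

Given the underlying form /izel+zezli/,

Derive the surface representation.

[izel+zezli]

no segment meets the rule's conditions; no change.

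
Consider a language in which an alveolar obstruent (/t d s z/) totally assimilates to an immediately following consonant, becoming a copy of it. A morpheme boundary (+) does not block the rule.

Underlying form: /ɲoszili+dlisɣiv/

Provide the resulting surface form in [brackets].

/s/ before /z/ → [z] (total assimilation)
/d/ before /l/ → [l] (total assimilation)
/s/ before /ɣ/ → [ɣ] (total assimilation)

[ɲozzili+lliɣɣiv]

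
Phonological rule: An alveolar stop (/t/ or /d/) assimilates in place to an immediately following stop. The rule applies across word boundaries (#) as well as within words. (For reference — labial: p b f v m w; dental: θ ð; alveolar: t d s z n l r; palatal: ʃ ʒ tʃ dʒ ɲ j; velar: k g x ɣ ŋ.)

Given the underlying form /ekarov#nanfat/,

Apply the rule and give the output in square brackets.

no segment meets the rule's conditions; no change.

[ekarov#nanfat]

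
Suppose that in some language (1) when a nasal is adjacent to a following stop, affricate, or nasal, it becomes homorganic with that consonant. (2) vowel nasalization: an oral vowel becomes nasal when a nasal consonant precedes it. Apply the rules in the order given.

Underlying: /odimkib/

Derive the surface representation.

[odiŋkib]

Rule 1: /m/ before /k/ (velar) → [ŋ]
After rule 1: odiŋkib
Rule 2: no segment meets the rule's conditions; no change.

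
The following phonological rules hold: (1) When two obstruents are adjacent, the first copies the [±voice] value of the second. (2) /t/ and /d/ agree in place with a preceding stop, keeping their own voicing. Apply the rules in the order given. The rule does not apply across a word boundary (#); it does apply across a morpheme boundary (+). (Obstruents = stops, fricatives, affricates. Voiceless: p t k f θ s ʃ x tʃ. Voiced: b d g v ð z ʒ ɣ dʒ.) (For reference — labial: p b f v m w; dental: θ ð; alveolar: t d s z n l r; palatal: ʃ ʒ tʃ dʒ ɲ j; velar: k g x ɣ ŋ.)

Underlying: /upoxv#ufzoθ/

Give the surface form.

[upoɣv#uvzoθ]

Rule 1: /x/ before /v/ (voiced) → [ɣ]
Rule 1: /f/ before /z/ (voiced) → [v]
After rule 1: upoɣv#uvzoθ
Rule 2: no segment meets the rule's conditions; no change.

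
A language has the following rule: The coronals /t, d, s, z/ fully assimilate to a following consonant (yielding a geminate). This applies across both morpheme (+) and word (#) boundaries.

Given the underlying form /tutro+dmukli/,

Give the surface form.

[turro+mmukli]

/t/ before /r/ → [r] (total assimilation)
/d/ before /m/ → [m] (total assimilation)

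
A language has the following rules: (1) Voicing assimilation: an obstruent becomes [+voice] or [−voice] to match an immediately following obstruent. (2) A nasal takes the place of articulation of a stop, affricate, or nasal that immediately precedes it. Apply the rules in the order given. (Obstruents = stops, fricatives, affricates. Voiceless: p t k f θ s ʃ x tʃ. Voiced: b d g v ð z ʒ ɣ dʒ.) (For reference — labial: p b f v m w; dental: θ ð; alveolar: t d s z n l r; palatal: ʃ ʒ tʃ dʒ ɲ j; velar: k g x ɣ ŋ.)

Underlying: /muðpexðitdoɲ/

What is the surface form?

[muθpeɣðiddoɲ]

Rule 1: /ð/ before /p/ (voiceless) → [θ]
Rule 1: /x/ before /ð/ (voiced) → [ɣ]
Rule 1: /t/ before /d/ (voiced) → [d]
After rule 1: muθpeɣðiddoɲ
Rule 2: no segment meets the rule's conditions; no change.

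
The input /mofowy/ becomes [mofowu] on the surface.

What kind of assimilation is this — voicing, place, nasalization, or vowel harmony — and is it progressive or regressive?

vowel harmony, progressive

/y/→[u].
Vowels agree with the first vowel, so the harmony is progressive.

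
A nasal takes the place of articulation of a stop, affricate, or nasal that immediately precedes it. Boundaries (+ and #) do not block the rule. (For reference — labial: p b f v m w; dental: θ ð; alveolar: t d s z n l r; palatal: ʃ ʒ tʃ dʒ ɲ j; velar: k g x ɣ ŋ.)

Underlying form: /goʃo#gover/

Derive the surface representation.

no segment meets the rule's conditions; no change.

[goʃo#gover]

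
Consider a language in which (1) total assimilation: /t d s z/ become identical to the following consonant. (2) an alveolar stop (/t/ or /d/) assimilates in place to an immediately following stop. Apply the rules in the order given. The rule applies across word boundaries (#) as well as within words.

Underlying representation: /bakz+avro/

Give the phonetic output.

Rule 1: no segment meets the rule's conditions; no change.
After rule 1: bakz+avro
Rule 2: no segment meets the rule's conditions; no change.

[bakz+avro]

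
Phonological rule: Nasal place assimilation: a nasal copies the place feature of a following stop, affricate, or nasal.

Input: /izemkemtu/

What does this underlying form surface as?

/m/ before /k/ (velar) → [ŋ]
/m/ before /t/ (alveolar) → [n]

[izeŋkentu]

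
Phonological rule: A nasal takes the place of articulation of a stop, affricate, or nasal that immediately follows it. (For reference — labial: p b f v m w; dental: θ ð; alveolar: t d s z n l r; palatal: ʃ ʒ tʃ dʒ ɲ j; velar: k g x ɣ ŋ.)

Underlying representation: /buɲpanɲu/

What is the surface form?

[bumpaɲɲu]

/ɲ/ before /p/ (labial) → [m]
/n/ before /ɲ/ (palatal) → [ɲ]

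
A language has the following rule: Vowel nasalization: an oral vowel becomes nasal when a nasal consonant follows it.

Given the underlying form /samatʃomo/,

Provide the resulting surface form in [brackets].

/a/ before nasal /m/ → [ã]
/o/ before nasal /m/ → [õ]

[sãmatʃõmo]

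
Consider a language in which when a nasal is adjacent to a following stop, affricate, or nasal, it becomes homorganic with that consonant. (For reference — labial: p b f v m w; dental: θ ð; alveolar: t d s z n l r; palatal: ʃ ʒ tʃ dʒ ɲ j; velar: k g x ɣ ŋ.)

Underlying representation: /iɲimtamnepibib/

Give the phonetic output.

/m/ before /t/ (alveolar) → [n]
/m/ before /n/ (alveolar) → [n]

[iɲintannepibib]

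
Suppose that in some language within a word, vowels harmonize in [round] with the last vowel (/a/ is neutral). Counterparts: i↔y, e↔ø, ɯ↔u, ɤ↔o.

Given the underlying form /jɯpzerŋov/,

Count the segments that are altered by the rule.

/ɯ/ harmonizes with /o/ ([+round]) → [u]
/e/ harmonizes with /o/ ([+round]) → [ø]
2 segments change.

2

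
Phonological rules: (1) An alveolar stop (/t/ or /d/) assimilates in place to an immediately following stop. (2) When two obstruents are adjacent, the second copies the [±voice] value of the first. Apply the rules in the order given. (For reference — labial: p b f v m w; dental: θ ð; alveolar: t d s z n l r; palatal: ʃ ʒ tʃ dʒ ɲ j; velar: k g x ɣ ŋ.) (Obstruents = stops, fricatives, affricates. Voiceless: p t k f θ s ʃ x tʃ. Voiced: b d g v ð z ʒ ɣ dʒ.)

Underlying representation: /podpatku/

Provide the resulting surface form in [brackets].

Rule 1: /d/ before /p/ (labial) → [b]
Rule 1: /t/ before /k/ (velar) → [k]
After rule 1: pobpakku
Rule 2: /p/ after /b/ (voiced) → [b]

[pobbakku]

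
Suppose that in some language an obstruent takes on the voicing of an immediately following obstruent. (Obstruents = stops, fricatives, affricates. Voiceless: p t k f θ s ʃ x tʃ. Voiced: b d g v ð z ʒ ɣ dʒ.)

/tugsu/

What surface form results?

[tuksu]

/g/ before /s/ (voiceless) → [k]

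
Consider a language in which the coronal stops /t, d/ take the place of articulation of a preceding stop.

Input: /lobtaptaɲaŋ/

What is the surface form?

[lobpappaɲaŋ]

/t/ after /b/ (labial) → [p]
/t/ after /p/ (labial) → [p]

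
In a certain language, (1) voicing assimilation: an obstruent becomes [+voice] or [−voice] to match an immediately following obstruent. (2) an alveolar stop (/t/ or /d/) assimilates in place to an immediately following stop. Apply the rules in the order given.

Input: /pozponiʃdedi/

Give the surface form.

[posponiʒdedi]

Rule 1: /z/ before /p/ (voiceless) → [s]
Rule 1: /ʃ/ before /d/ (voiced) → [ʒ]
After rule 1: posponiʒdedi
Rule 2: no segment meets the rule's conditions; no change.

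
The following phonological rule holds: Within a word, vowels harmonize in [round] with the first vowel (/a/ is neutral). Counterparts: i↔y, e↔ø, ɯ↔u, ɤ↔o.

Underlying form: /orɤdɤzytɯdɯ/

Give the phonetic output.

/ɤ/ harmonizes with /o/ ([+round]) → [o]
/ɤ/ harmonizes with /o/ ([+round]) → [o]
/ɯ/ harmonizes with /o/ ([+round]) → [u]
/ɯ/ harmonizes with /o/ ([+round]) → [u]

[orodozytudu]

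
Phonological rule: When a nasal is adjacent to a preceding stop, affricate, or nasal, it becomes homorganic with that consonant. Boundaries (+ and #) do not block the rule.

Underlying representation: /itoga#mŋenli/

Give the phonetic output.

[itoga#mmenli]

/ŋ/ after /m/ (labial) → [m]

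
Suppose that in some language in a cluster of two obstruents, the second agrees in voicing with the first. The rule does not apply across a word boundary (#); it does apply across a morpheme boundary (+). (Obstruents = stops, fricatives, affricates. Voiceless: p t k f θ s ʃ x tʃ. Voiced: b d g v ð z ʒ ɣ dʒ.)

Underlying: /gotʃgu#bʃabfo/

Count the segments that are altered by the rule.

3

/g/ after /tʃ/ (voiceless) → [k]
/ʃ/ after /b/ (voiced) → [ʒ]
/f/ after /b/ (voiced) → [v]
3 segments change.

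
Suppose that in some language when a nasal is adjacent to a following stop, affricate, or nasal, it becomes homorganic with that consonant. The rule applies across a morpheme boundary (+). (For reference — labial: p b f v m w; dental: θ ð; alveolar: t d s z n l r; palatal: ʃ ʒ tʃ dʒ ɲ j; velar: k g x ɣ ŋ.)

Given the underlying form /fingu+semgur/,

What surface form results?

[fiŋgu+seŋgur]

/n/ before /g/ (velar) → [ŋ]
/m/ before /g/ (velar) → [ŋ]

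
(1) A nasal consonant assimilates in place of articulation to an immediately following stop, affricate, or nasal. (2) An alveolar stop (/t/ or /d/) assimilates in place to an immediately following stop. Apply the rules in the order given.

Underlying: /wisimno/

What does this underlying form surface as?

Rule 1: /m/ before /n/ (alveolar) → [n]
After rule 1: wisinno
Rule 2: no segment meets the rule's conditions; no change.

[wisinno]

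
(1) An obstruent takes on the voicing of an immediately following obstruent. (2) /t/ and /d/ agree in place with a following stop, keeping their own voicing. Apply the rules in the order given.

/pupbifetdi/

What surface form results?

[pubbifeddi]

Rule 1: /p/ before /b/ (voiced) → [b]
Rule 1: /t/ before /d/ (voiced) → [d]
After rule 1: pubbifeddi
Rule 2: no segment meets the rule's conditions; no change.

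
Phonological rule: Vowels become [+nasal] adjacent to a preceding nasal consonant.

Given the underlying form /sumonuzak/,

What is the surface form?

/o/ after nasal /m/ → [õ]
/u/ after nasal /n/ → [ũ]

[sumõnũzak]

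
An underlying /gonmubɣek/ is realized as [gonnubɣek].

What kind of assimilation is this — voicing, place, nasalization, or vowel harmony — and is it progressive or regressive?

place assimilation, progressive

/m/→[n].
Each target copies a feature from the preceding segment, so the direction is progressive.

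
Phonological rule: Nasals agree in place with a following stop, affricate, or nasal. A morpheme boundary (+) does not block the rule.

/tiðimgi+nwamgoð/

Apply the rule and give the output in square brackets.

[tiðiŋgi+nwaŋgoð]

/m/ before /g/ (velar) → [ŋ]
/m/ before /g/ (velar) → [ŋ]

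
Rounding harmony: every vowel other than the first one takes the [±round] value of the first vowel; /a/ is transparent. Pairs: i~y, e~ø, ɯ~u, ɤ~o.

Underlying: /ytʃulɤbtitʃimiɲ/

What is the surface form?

[ytʃulobtytʃymyɲ]

/ɤ/ harmonizes with /y/ ([+round]) → [o]
/i/ harmonizes with /y/ ([+round]) → [y]
/i/ harmonizes with /y/ ([+round]) → [y]
/i/ harmonizes with /y/ ([+round]) → [y]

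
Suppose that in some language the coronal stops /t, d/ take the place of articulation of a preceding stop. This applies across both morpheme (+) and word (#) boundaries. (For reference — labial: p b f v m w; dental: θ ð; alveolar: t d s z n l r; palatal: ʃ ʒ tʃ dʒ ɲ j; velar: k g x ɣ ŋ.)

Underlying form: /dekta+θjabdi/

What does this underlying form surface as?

/t/ after /k/ (velar) → [k]
/d/ after /b/ (labial) → [b]

[dekka+θjabbi]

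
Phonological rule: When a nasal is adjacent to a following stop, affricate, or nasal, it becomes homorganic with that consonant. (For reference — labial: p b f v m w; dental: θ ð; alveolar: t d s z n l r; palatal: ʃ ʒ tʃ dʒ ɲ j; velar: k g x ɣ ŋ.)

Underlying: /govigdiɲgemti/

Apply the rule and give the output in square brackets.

[govigdiŋgenti]

/ɲ/ before /g/ (velar) → [ŋ]
/m/ before /t/ (alveolar) → [n]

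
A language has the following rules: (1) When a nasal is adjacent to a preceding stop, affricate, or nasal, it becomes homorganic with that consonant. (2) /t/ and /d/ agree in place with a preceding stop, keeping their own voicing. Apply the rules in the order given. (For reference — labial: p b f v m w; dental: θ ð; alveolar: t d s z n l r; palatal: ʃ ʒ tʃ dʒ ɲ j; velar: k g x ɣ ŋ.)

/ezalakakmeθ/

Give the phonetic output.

Rule 1: /m/ after /k/ (velar) → [ŋ]
After rule 1: ezalakakŋeθ
Rule 2: no segment meets the rule's conditions; no change.

[ezalakakŋeθ]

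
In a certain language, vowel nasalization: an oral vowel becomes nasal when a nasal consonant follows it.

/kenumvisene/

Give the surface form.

[kẽnũmvisẽne]

/e/ before nasal /n/ → [ẽ]
/u/ before nasal /m/ → [ũ]
/e/ before nasal /n/ → [ẽ]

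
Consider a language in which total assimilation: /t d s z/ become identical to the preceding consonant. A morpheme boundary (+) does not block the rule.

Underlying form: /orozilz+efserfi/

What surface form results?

[orozill+efferfi]

/z/ after /l/ → [l] (total assimilation)
/s/ after /f/ → [f] (total assimilation)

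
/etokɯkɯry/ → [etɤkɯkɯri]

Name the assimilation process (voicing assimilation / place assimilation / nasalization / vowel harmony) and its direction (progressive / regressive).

/o/→[ɤ] /y/→[i].
Vowels agree with the first vowel, so the harmony is progressive.

vowel harmony, progressive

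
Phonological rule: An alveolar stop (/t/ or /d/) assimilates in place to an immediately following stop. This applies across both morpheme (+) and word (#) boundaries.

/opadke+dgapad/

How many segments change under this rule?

2

/d/ before /k/ (velar) → [g]
/d/ before /g/ (velar) → [g]
2 segments change.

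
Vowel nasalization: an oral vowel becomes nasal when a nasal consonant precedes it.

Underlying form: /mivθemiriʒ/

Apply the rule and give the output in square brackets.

/i/ after nasal /m/ → [ĩ]
/i/ after nasal /m/ → [ĩ]

[mĩvθemĩriʒ]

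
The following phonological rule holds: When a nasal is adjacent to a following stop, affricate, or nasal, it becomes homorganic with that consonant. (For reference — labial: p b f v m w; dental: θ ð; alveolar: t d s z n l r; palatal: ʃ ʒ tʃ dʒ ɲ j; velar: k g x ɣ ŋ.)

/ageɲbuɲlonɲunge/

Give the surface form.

/ɲ/ before /b/ (labial) → [m]
/n/ before /ɲ/ (palatal) → [ɲ]
/n/ before /g/ (velar) → [ŋ]

[agembuɲloɲɲuŋge]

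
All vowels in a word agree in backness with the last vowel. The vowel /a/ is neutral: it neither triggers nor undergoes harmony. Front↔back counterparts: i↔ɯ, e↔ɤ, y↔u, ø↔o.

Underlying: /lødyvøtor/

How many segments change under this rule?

3

/ø/ harmonizes with /o/ ([+back]) → [o]
/y/ harmonizes with /o/ ([+back]) → [u]
/ø/ harmonizes with /o/ ([+back]) → [o]
3 segments change.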